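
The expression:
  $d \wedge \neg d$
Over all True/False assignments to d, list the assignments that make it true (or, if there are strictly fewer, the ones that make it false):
is never true.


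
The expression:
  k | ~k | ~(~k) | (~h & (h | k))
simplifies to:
True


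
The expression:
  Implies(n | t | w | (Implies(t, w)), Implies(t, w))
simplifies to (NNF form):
w | ~t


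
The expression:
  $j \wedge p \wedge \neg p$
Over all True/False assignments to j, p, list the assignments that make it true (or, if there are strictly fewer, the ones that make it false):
is never true.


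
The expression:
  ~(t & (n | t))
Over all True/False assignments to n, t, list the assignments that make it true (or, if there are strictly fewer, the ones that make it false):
is true only for:
  n=False, t=False;
  n=True, t=False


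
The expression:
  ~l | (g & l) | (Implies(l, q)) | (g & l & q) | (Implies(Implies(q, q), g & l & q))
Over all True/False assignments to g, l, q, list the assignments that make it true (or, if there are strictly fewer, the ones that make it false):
is false only for:
  g=False, l=True, q=False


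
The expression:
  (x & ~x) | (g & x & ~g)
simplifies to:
False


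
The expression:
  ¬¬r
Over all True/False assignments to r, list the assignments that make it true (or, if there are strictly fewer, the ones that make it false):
is true only for:
  r=True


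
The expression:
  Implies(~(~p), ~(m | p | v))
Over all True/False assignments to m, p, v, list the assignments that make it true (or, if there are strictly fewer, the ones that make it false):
is true only for:
  m=False, p=False, v=False;
  m=False, p=False, v=True;
  m=True, p=False, v=False;
  m=True, p=False, v=True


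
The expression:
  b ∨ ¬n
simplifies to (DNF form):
b ∨ ¬n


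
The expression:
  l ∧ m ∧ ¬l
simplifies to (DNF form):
False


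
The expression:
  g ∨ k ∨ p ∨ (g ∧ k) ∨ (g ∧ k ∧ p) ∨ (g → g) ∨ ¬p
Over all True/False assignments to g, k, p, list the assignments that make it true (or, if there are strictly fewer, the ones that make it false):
is always true.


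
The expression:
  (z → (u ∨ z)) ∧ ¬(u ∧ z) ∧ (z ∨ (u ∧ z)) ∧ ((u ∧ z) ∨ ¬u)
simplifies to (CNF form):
z ∧ ¬u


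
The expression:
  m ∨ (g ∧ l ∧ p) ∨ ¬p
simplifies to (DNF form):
m ∨ (g ∧ l) ∨ ¬p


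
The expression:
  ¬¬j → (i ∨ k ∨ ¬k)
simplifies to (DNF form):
True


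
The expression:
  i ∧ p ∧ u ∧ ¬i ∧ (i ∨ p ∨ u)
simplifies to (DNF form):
False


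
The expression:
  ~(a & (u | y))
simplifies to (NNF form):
~a | (~u & ~y)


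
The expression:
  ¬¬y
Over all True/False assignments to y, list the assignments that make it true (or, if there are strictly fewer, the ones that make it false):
is true only for:
  y=True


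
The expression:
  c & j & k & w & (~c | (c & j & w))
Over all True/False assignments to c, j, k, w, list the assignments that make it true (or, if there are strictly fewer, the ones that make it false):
is true only for:
  c=True, j=True, k=True, w=True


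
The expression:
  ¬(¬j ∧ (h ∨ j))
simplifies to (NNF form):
j ∨ ¬h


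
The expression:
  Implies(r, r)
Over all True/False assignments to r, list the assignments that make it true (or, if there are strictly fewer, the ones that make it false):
is always true.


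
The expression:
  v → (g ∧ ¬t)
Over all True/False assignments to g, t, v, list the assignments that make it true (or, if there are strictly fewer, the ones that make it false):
is false only for:
  g=False, t=False, v=True;
  g=False, t=True, v=True;
  g=True, t=True, v=True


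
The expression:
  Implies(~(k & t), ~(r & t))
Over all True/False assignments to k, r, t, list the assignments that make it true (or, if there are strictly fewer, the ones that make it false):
is false only for:
  k=False, r=True, t=True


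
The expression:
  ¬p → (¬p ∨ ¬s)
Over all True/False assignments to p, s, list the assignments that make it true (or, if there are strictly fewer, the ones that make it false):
is always true.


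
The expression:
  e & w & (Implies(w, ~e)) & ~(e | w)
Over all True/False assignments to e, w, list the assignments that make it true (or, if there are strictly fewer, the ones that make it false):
is never true.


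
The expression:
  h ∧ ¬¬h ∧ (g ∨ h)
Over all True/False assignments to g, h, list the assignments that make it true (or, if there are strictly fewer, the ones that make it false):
is true only for:
  g=False, h=True;
  g=True, h=True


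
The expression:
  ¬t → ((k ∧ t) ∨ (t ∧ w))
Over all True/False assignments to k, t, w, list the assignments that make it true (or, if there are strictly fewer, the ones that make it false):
is true only for:
  k=False, t=True, w=False;
  k=False, t=True, w=True;
  k=True, t=True, w=False;
  k=True, t=True, w=True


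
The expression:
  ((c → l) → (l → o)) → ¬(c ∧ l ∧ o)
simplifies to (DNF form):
¬c ∨ ¬l ∨ ¬o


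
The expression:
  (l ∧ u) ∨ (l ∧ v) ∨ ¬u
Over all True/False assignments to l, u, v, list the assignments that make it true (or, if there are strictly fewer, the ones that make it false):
is false only for:
  l=False, u=True, v=False;
  l=False, u=True, v=True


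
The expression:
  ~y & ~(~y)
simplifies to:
False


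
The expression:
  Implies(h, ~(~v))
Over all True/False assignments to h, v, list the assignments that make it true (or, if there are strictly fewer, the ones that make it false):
is false only for:
  h=True, v=False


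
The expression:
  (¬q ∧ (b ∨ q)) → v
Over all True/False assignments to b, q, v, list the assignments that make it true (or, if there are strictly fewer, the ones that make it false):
is false only for:
  b=True, q=False, v=False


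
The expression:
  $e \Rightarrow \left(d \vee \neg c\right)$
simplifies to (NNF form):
$d \vee \neg c \vee \neg e$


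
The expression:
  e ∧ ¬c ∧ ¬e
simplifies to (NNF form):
False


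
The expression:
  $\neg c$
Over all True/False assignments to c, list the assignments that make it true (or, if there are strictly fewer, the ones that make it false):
is true only for:
  c=False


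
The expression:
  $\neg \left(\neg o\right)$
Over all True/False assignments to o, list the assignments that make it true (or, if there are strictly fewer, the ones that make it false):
is true only for:
  o=True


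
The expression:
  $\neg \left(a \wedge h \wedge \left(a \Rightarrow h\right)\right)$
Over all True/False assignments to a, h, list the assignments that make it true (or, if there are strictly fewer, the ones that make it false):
is false only for:
  a=True, h=True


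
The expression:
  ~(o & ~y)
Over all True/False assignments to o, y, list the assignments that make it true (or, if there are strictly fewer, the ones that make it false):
is false only for:
  o=True, y=False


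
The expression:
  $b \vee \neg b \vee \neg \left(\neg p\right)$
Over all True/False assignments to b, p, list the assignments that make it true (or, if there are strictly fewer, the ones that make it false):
is always true.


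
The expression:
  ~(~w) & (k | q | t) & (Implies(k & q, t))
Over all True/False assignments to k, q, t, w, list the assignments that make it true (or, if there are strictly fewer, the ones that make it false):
is true only for:
  k=False, q=False, t=True, w=True;
  k=False, q=True, t=False, w=True;
  k=False, q=True, t=True, w=True;
  k=True, q=False, t=False, w=True;
  k=True, q=False, t=True, w=True;
  k=True, q=True, t=True, w=True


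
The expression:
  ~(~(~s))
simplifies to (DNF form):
~s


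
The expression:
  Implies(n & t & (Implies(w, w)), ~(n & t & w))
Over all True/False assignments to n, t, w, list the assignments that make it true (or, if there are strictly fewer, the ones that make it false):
is false only for:
  n=True, t=True, w=True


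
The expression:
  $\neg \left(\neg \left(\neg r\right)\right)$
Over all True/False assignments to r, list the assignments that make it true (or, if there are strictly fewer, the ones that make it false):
is true only for:
  r=False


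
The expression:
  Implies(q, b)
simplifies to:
b | ~q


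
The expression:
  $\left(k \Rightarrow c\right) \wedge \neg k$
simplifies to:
$\neg k$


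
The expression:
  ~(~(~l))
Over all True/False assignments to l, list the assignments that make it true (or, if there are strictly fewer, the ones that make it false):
is true only for:
  l=False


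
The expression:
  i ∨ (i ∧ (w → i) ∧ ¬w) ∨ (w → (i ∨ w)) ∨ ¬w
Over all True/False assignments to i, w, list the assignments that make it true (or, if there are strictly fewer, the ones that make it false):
is always true.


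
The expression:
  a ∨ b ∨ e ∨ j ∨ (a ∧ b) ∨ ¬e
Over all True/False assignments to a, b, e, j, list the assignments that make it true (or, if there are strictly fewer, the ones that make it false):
is always true.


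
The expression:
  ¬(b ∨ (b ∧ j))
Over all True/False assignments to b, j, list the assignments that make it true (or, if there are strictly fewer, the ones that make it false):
is true only for:
  b=False, j=False;
  b=False, j=True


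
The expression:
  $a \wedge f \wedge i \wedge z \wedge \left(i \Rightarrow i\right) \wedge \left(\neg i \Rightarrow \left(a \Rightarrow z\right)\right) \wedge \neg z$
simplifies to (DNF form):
$\text{False}$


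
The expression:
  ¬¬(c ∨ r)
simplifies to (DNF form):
c ∨ r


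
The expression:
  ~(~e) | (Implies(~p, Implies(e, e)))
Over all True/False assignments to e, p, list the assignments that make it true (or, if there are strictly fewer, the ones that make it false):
is always true.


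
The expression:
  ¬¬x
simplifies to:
x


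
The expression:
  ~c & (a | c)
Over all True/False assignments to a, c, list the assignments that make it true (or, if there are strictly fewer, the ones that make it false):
is true only for:
  a=True, c=False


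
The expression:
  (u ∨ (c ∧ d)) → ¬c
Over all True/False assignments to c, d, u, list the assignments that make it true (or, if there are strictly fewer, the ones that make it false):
is false only for:
  c=True, d=False, u=True;
  c=True, d=True, u=False;
  c=True, d=True, u=True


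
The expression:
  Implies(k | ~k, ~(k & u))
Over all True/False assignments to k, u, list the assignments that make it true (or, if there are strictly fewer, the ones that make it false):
is false only for:
  k=True, u=True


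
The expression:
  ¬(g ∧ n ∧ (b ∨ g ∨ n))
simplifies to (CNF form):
¬g ∨ ¬n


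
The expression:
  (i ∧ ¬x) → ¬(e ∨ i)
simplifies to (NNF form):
x ∨ ¬i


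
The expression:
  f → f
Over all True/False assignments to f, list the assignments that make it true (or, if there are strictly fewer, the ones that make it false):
is always true.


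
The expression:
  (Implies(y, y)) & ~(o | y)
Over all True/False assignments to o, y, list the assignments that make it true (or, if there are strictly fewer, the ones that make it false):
is true only for:
  o=False, y=False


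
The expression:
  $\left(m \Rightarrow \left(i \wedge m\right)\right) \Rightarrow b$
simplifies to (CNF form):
$\left(b \vee m\right) \wedge \left(b \vee \neg i\right)$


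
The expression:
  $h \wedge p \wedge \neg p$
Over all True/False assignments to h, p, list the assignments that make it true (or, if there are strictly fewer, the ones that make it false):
is never true.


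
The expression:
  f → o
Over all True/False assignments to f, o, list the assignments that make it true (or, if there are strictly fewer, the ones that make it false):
is false only for:
  f=True, o=False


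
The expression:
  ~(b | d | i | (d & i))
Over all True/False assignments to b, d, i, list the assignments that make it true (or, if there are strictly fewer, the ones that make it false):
is true only for:
  b=False, d=False, i=False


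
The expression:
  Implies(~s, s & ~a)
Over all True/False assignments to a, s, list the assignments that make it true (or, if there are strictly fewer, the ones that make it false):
is true only for:
  a=False, s=True;
  a=True, s=True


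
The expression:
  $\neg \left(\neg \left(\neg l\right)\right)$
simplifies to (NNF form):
$\neg l$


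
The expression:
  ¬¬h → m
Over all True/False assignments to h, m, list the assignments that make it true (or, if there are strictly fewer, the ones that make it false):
is false only for:
  h=True, m=False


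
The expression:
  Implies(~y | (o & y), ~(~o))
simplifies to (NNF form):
o | y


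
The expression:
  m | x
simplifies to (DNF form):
m | x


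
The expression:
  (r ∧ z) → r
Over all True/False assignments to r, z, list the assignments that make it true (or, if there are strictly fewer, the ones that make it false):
is always true.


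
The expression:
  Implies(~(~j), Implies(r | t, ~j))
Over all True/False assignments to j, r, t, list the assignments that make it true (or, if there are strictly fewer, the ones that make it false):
is false only for:
  j=True, r=False, t=True;
  j=True, r=True, t=False;
  j=True, r=True, t=True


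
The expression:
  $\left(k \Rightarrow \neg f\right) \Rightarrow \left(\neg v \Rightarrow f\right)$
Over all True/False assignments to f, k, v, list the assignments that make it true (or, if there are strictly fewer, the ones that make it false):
is false only for:
  f=False, k=False, v=False;
  f=False, k=True, v=False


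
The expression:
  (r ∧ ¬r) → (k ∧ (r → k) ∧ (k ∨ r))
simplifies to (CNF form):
True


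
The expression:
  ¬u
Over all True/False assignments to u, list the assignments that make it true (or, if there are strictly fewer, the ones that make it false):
is true only for:
  u=False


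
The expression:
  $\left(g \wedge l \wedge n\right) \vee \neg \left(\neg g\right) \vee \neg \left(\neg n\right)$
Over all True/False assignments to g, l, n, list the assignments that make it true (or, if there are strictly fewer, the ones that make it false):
is false only for:
  g=False, l=False, n=False;
  g=False, l=True, n=False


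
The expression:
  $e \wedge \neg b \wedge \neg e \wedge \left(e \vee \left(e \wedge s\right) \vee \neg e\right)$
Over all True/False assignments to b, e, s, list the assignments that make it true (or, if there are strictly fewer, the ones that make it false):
is never true.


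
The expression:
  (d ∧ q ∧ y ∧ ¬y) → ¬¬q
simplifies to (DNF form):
True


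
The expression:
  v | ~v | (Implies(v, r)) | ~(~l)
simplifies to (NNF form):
True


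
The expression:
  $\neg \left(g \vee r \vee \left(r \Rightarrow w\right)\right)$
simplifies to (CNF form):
$\text{False}$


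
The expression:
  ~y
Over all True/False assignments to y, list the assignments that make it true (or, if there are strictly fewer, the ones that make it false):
is true only for:
  y=False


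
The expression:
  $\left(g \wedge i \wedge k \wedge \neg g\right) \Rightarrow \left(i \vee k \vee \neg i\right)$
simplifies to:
$\text{True}$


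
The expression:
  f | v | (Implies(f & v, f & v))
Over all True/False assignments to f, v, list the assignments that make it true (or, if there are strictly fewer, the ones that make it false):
is always true.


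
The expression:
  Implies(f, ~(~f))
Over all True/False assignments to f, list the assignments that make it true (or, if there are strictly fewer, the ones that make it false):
is always true.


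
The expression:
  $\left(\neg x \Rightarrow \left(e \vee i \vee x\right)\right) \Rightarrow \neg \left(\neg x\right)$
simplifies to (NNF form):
$x \vee \left(\neg e \wedge \neg i\right)$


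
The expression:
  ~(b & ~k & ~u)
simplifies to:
k | u | ~b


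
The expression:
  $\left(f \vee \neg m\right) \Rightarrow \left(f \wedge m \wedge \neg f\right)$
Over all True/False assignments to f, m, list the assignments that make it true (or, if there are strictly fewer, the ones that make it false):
is true only for:
  f=False, m=True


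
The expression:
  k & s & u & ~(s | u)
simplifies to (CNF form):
False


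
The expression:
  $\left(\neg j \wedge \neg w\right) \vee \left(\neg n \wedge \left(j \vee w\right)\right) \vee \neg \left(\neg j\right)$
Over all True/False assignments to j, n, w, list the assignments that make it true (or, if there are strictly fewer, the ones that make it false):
is false only for:
  j=False, n=True, w=True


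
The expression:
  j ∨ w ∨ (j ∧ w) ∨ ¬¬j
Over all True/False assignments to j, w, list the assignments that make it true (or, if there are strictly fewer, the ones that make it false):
is false only for:
  j=False, w=False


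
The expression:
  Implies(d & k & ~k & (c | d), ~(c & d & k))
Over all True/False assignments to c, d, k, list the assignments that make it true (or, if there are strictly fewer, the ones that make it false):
is always true.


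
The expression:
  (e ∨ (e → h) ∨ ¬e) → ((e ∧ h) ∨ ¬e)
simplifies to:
h ∨ ¬e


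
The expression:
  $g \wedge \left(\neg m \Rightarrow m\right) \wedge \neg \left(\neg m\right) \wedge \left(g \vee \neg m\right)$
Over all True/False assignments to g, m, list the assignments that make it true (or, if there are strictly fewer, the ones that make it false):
is true only for:
  g=True, m=True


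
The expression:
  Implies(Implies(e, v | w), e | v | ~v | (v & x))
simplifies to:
True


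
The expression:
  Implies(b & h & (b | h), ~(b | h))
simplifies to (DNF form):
~b | ~h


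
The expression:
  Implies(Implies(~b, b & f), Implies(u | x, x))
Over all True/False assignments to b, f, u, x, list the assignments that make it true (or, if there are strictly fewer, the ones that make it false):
is false only for:
  b=True, f=False, u=True, x=False;
  b=True, f=True, u=True, x=False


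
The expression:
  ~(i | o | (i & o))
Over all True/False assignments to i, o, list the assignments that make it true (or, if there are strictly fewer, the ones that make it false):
is true only for:
  i=False, o=False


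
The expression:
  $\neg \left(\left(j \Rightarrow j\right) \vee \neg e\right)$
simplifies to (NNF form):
$\text{False}$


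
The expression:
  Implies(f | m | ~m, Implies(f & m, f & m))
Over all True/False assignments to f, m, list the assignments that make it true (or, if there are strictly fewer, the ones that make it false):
is always true.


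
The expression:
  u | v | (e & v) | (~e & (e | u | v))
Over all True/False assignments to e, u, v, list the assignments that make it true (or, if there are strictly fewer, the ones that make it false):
is false only for:
  e=False, u=False, v=False;
  e=True, u=False, v=False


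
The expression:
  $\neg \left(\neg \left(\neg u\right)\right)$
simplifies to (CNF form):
$\neg u$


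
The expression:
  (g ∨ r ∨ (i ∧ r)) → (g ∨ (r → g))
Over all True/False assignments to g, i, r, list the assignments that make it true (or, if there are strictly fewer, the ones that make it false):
is false only for:
  g=False, i=False, r=True;
  g=False, i=True, r=True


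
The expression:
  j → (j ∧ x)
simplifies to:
x ∨ ¬j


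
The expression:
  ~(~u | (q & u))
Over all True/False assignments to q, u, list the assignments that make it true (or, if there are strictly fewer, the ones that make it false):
is true only for:
  q=False, u=True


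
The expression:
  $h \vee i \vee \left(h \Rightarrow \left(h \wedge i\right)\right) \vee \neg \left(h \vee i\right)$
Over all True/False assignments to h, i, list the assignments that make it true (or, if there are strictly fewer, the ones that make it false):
is always true.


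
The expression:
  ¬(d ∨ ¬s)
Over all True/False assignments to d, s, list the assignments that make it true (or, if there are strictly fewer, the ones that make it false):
is true only for:
  d=False, s=True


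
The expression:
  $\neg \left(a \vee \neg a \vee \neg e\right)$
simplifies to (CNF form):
$\text{False}$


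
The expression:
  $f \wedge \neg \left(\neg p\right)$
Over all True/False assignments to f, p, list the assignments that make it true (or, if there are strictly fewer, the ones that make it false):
is true only for:
  f=True, p=True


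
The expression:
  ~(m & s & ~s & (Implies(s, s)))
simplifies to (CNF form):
True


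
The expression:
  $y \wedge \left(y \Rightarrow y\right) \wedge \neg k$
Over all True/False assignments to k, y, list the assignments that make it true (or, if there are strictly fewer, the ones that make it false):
is true only for:
  k=False, y=True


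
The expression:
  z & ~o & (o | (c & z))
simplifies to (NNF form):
c & z & ~o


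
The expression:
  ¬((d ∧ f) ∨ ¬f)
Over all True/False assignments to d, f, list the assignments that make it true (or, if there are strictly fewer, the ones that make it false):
is true only for:
  d=False, f=True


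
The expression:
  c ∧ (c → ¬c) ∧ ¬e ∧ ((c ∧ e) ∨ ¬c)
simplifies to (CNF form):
False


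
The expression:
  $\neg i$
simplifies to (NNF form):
$\neg i$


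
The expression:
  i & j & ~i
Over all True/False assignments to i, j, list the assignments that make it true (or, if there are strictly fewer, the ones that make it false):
is never true.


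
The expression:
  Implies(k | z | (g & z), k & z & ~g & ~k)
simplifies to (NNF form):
~k & ~z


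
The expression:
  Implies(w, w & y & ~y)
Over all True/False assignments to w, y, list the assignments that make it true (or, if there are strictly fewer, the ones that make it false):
is true only for:
  w=False, y=False;
  w=False, y=True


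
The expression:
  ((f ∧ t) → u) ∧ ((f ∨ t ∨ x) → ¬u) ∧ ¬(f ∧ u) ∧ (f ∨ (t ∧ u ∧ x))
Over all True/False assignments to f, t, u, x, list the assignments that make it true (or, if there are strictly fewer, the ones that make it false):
is true only for:
  f=True, t=False, u=False, x=False;
  f=True, t=False, u=False, x=True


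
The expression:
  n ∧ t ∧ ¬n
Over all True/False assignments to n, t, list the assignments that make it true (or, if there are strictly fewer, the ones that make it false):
is never true.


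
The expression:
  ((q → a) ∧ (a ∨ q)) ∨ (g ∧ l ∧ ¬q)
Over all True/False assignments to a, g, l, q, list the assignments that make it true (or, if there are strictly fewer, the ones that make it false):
is false only for:
  a=False, g=False, l=False, q=False;
  a=False, g=False, l=False, q=True;
  a=False, g=False, l=True, q=False;
  a=False, g=False, l=True, q=True;
  a=False, g=True, l=False, q=False;
  a=False, g=True, l=False, q=True;
  a=False, g=True, l=True, q=True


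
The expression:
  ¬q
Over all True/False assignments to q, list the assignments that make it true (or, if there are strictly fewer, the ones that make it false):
is true only for:
  q=False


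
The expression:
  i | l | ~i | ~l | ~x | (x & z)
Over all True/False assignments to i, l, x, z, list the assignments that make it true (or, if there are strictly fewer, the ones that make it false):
is always true.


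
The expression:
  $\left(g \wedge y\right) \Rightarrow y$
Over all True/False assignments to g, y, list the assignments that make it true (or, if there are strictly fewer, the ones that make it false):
is always true.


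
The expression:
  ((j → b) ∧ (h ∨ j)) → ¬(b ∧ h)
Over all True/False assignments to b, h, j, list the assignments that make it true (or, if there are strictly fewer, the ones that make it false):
is false only for:
  b=True, h=True, j=False;
  b=True, h=True, j=True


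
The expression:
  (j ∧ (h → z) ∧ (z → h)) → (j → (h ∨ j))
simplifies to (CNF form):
True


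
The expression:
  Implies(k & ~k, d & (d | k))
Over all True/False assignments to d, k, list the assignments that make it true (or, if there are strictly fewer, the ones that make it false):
is always true.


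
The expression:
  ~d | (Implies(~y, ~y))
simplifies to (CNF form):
True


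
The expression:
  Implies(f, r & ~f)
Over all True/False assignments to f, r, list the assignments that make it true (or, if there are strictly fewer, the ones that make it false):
is true only for:
  f=False, r=False;
  f=False, r=True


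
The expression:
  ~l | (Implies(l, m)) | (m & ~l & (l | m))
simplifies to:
m | ~l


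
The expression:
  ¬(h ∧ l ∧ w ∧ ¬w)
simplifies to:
True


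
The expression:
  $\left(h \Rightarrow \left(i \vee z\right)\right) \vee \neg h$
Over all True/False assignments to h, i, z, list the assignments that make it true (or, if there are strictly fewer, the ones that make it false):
is false only for:
  h=True, i=False, z=False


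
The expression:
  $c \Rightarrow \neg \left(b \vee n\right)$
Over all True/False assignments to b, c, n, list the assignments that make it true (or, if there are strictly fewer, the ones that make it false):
is false only for:
  b=False, c=True, n=True;
  b=True, c=True, n=False;
  b=True, c=True, n=True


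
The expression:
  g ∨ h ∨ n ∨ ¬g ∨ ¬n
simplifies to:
True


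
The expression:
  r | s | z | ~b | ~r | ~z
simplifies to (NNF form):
True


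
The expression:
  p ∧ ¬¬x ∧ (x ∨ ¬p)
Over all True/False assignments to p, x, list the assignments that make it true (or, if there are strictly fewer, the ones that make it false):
is true only for:
  p=True, x=True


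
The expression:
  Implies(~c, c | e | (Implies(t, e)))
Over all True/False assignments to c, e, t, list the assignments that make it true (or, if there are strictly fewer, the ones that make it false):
is false only for:
  c=False, e=False, t=True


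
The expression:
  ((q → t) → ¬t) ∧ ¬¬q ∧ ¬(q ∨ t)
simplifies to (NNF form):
False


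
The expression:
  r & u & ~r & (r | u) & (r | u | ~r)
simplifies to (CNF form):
False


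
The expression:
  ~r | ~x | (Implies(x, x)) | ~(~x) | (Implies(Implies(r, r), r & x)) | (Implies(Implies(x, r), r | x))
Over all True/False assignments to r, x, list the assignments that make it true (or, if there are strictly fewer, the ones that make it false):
is always true.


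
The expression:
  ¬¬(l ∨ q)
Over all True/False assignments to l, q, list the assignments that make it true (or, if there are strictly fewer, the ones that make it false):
is false only for:
  l=False, q=False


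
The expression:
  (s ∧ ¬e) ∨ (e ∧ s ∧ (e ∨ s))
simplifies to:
s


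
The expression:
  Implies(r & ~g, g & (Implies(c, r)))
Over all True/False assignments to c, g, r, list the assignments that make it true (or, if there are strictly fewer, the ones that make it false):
is false only for:
  c=False, g=False, r=True;
  c=True, g=False, r=True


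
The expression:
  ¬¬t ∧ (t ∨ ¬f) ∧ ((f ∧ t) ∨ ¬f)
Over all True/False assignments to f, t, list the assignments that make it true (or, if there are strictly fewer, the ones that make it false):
is true only for:
  f=False, t=True;
  f=True, t=True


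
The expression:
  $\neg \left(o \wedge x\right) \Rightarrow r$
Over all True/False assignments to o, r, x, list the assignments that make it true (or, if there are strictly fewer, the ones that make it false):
is false only for:
  o=False, r=False, x=False;
  o=False, r=False, x=True;
  o=True, r=False, x=False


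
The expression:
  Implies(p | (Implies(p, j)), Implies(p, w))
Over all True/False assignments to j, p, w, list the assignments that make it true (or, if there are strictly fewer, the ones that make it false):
is false only for:
  j=False, p=True, w=False;
  j=True, p=True, w=False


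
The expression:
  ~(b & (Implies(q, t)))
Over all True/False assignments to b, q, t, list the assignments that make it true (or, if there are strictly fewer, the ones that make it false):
is false only for:
  b=True, q=False, t=False;
  b=True, q=False, t=True;
  b=True, q=True, t=True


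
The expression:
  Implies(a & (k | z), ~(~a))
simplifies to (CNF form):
True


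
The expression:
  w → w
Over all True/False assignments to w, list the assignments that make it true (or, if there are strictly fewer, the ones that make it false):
is always true.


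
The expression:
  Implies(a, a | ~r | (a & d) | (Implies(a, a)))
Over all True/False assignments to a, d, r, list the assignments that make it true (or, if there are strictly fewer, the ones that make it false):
is always true.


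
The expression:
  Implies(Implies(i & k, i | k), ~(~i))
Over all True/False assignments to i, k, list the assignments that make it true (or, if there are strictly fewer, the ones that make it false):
is true only for:
  i=True, k=False;
  i=True, k=True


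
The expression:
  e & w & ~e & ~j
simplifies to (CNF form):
False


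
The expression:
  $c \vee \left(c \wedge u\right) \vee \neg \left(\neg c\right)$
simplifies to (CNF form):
$c$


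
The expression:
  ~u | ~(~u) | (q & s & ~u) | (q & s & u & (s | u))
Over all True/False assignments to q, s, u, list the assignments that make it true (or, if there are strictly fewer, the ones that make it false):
is always true.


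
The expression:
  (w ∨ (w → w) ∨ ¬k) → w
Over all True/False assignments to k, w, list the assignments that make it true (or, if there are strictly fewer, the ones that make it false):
is true only for:
  k=False, w=True;
  k=True, w=True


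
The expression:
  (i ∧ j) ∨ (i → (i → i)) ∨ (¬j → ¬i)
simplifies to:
True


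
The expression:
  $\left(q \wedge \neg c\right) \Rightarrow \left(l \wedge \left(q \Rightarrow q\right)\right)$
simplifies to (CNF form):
$c \vee l \vee \neg q$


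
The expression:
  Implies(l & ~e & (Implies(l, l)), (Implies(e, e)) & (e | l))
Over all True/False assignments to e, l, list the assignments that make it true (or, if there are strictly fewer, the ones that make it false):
is always true.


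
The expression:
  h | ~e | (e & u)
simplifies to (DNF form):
h | u | ~e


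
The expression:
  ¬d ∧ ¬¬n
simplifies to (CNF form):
n ∧ ¬d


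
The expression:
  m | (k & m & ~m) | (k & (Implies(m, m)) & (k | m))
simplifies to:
k | m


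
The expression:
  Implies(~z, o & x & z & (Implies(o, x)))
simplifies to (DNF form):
z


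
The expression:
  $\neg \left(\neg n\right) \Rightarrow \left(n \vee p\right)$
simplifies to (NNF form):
$\text{True}$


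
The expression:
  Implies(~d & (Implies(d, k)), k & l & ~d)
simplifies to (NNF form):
d | (k & l)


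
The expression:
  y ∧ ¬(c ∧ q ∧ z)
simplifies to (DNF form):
(y ∧ ¬c) ∨ (y ∧ ¬q) ∨ (y ∧ ¬z)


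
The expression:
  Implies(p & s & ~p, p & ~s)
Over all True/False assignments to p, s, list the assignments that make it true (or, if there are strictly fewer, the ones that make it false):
is always true.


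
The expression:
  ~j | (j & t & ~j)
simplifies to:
~j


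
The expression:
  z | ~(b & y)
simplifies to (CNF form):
z | ~b | ~y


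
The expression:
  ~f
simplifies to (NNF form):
~f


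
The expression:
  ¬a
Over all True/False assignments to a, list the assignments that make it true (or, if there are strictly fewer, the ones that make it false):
is true only for:
  a=False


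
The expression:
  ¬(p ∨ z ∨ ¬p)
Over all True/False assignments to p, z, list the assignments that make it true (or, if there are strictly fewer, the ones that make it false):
is never true.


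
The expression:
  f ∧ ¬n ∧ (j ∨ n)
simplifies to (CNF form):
f ∧ j ∧ ¬n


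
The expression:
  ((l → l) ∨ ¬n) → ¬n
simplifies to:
¬n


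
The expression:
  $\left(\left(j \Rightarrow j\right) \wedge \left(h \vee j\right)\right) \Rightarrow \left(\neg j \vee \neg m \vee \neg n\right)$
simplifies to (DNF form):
$\neg j \vee \neg m \vee \neg n$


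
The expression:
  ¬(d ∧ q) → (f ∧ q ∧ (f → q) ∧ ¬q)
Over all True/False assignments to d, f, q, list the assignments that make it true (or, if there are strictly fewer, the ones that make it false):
is true only for:
  d=True, f=False, q=True;
  d=True, f=True, q=True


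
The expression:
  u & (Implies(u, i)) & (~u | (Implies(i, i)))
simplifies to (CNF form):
i & u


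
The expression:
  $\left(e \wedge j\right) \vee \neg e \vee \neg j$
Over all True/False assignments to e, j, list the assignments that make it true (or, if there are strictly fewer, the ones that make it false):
is always true.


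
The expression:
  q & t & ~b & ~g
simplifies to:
q & t & ~b & ~g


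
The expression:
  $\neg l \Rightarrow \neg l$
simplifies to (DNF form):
$\text{True}$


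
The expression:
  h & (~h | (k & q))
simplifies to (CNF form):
h & k & q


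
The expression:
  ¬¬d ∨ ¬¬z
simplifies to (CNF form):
d ∨ z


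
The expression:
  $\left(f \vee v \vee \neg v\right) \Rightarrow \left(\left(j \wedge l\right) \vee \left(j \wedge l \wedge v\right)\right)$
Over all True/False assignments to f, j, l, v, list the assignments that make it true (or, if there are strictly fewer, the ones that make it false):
is true only for:
  f=False, j=True, l=True, v=False;
  f=False, j=True, l=True, v=True;
  f=True, j=True, l=True, v=False;
  f=True, j=True, l=True, v=True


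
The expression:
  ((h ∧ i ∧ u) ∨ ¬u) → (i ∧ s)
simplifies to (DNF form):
(i ∧ s) ∨ (u ∧ ¬h) ∨ (u ∧ ¬i)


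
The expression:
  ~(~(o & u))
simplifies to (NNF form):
o & u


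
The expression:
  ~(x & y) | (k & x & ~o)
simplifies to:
~x | ~y | (k & ~o)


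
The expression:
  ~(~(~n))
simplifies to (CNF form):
~n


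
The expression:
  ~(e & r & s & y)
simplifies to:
~e | ~r | ~s | ~y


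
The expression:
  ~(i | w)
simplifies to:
~i & ~w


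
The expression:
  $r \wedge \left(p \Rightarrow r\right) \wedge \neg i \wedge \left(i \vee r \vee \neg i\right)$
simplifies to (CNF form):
$r \wedge \neg i$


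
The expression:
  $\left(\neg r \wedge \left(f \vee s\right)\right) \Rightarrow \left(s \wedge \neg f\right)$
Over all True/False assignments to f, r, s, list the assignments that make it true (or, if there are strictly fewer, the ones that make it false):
is false only for:
  f=True, r=False, s=False;
  f=True, r=False, s=True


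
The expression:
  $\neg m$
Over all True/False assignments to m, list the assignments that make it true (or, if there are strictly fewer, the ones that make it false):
is true only for:
  m=False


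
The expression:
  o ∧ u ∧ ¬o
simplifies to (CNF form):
False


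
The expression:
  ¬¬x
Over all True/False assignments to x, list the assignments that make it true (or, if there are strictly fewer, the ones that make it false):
is true only for:
  x=True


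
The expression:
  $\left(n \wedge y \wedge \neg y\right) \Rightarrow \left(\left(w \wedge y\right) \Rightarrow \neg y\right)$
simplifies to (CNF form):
$\text{True}$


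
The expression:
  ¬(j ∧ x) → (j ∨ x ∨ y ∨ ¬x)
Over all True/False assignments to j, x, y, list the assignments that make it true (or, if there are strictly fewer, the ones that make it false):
is always true.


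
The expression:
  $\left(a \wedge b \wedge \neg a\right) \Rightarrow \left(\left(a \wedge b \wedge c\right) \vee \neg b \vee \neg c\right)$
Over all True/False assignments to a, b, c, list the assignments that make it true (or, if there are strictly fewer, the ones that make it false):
is always true.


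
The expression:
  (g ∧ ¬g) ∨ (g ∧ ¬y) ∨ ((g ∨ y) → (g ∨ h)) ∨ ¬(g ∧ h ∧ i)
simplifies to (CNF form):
True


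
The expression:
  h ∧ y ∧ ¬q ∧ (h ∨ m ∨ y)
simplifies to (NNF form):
h ∧ y ∧ ¬q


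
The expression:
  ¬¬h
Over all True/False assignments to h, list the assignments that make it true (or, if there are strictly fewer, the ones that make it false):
is true only for:
  h=True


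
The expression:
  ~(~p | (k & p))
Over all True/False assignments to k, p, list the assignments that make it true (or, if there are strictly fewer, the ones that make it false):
is true only for:
  k=False, p=True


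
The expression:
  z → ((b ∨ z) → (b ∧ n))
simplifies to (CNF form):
(b ∨ ¬z) ∧ (n ∨ ¬z)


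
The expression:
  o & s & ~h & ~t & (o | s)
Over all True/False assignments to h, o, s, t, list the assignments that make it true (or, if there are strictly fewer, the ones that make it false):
is true only for:
  h=False, o=True, s=True, t=False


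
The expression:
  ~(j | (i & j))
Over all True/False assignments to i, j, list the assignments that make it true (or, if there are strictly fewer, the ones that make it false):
is true only for:
  i=False, j=False;
  i=True, j=False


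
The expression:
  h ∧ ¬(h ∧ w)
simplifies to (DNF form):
h ∧ ¬w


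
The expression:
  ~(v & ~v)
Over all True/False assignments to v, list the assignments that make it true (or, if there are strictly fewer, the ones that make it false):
is always true.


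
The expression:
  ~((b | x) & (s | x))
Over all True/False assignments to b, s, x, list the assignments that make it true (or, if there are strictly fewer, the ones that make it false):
is true only for:
  b=False, s=False, x=False;
  b=False, s=True, x=False;
  b=True, s=False, x=False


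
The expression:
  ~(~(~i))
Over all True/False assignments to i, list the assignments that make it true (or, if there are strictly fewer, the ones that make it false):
is true only for:
  i=False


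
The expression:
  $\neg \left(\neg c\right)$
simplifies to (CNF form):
$c$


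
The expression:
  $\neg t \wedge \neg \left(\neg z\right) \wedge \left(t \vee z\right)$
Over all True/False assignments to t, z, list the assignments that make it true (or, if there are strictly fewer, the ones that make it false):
is true only for:
  t=False, z=True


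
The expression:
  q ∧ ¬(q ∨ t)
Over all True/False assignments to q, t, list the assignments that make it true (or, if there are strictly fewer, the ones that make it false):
is never true.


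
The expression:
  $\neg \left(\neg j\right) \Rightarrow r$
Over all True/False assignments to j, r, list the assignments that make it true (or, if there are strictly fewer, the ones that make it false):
is false only for:
  j=True, r=False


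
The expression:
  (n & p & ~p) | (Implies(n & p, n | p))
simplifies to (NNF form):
True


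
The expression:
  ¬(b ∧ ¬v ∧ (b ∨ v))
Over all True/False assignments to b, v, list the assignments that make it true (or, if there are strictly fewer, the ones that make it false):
is false only for:
  b=True, v=False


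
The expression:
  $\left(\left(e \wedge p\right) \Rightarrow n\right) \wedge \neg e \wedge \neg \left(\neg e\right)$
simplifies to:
$\text{False}$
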